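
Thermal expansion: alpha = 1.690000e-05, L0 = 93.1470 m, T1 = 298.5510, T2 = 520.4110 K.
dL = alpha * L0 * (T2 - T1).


dT = 221.8600 K
dL = 1.690000e-05 * 93.1470 * 221.8600 = 0.349249 m
L_final = 93.496249 m

dL = 0.349249 m


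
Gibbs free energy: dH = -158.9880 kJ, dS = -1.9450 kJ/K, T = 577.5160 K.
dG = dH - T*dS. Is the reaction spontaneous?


T*dS = 577.5160 * -1.9450 = -1123.2686 kJ
dG = -158.9880 + 1123.2686 = 964.2806 kJ (non-spontaneous)

dG = 964.2806 kJ, non-spontaneous


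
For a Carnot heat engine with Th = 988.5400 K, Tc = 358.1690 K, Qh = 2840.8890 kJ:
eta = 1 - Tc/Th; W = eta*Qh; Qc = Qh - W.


eta = 1 - 358.1690/988.5400 = 0.6377
W = 0.6377 * 2840.8890 = 1811.5747 kJ
Qc = 2840.8890 - 1811.5747 = 1029.3143 kJ

eta = 63.7679%, W = 1811.5747 kJ, Qc = 1029.3143 kJ


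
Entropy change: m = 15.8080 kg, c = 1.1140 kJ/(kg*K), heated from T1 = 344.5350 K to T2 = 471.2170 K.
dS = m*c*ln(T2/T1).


T2/T1 = 1.3677
ln(T2/T1) = 0.3131
dS = 15.8080 * 1.1140 * 0.3131 = 5.5141 kJ/K

5.5141 kJ/K


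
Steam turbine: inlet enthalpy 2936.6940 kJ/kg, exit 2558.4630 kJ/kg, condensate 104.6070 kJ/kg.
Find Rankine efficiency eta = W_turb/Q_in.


W = 378.2310 kJ/kg
Q_in = 2832.0870 kJ/kg
eta = 0.1336 = 13.3552%

eta = 13.3552%


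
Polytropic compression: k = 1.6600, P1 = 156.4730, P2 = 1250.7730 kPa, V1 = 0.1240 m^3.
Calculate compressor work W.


(k-1)/k = 0.3976
(P2/P1)^exp = 2.2852
W = 2.5152 * 156.4730 * 0.1240 * (2.2852 - 1) = 62.7176 kJ

62.7176 kJ


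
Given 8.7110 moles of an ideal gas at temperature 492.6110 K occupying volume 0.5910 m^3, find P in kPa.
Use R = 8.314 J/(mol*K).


P = nRT/V = 8.7110 * 8.314 * 492.6110 / 0.5910
= 35676.4916 / 0.5910 = 60366.3140 Pa = 60.3663 kPa

60.3663 kPa


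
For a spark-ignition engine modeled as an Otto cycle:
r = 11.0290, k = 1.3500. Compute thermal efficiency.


r^(k-1) = 2.3168
eta = 1 - 1/2.3168 = 0.5684 = 56.8369%

56.8369%


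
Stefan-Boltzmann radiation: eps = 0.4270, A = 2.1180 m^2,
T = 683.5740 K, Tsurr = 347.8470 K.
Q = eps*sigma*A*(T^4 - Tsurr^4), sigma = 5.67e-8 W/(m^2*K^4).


T^4 = 2.1834e+11
Tsurr^4 = 1.4640e+10
Q = 0.4270 * 5.67e-8 * 2.1180 * 2.0370e+11 = 10445.6755 W

10445.6755 W


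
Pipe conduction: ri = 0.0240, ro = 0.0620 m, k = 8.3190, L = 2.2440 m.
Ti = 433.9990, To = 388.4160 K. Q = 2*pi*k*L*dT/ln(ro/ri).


dT = 45.5830 K
ln(ro/ri) = 0.9491
Q = 2*pi*8.3190*2.2440*45.5830 / 0.9491 = 5633.4400 W

5633.4400 W


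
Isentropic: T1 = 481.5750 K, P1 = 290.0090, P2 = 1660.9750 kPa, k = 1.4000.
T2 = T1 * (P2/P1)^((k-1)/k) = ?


(k-1)/k = 0.2857
(P2/P1)^exp = 1.6465
T2 = 481.5750 * 1.6465 = 792.9057 K

792.9057 K


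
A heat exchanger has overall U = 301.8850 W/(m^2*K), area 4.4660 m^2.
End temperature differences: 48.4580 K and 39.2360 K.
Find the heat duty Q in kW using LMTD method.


LMTD = 43.6849 K
Q = 301.8850 * 4.4660 * 43.6849 = 58896.7701 W = 58.8968 kW

58.8968 kW


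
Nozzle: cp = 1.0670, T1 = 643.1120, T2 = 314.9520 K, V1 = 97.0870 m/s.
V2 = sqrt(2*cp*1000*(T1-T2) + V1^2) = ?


dT = 328.1600 K
2*cp*1000*dT = 700293.4400
V1^2 = 9425.8856
V2 = sqrt(709719.3256) = 842.4484 m/s

842.4484 m/s


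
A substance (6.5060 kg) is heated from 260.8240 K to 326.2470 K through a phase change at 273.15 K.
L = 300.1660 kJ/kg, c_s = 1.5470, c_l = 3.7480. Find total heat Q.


Q1 (sensible, solid) = 6.5060 * 1.5470 * 12.3260 = 124.0585 kJ
Q2 (latent) = 6.5060 * 300.1660 = 1952.8800 kJ
Q3 (sensible, liquid) = 6.5060 * 3.7480 * 53.0970 = 1294.7432 kJ
Q_total = 3371.6817 kJ

3371.6817 kJ


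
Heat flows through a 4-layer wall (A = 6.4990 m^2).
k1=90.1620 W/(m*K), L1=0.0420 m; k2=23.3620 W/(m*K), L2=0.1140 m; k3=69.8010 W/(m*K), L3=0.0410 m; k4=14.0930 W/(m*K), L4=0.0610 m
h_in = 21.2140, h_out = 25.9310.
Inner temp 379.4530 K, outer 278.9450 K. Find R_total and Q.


R_conv_in = 1/(21.2140*6.4990) = 0.0073
R_1 = 0.0420/(90.1620*6.4990) = 7.1677e-05
R_2 = 0.1140/(23.3620*6.4990) = 0.0008
R_3 = 0.0410/(69.8010*6.4990) = 9.0381e-05
R_4 = 0.0610/(14.0930*6.4990) = 0.0007
R_conv_out = 1/(25.9310*6.4990) = 0.0059
R_total = 0.0148 K/W
Q = 100.5080 / 0.0148 = 6806.7429 W

R_total = 0.0148 K/W, Q = 6806.7429 W


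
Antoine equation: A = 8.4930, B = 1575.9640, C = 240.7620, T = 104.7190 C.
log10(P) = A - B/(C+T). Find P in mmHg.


C+T = 345.4810
B/(C+T) = 4.5617
log10(P) = 8.4930 - 4.5617 = 3.9313
P = 10^3.9313 = 8537.8452 mmHg

8537.8452 mmHg


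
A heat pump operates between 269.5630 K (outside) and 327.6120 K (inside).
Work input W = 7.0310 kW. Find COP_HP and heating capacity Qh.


COP = 327.6120 / 58.0490 = 5.6437
Qh = 5.6437 * 7.0310 = 39.6810 kW

COP = 5.6437, Qh = 39.6810 kW


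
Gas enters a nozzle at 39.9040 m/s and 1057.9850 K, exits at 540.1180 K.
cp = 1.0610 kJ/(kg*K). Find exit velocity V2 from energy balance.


dT = 517.8670 K
2*cp*1000*dT = 1098913.7740
V1^2 = 1592.3292
V2 = sqrt(1100506.1032) = 1049.0501 m/s

1049.0501 m/s


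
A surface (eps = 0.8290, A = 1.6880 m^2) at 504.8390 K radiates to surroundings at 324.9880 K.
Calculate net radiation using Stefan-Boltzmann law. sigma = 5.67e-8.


T^4 = 6.4955e+10
Tsurr^4 = 1.1155e+10
Q = 0.8290 * 5.67e-8 * 1.6880 * 5.3800e+10 = 4268.6560 W

4268.6560 W


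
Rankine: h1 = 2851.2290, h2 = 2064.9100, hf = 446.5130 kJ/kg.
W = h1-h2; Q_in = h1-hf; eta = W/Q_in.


W = 786.3190 kJ/kg
Q_in = 2404.7160 kJ/kg
eta = 0.3270 = 32.6990%

eta = 32.6990%


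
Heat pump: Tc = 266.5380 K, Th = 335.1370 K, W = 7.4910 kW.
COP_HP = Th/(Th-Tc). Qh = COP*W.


COP = 335.1370 / 68.5990 = 4.8855
Qh = 4.8855 * 7.4910 = 36.5969 kW

COP = 4.8855, Qh = 36.5969 kW


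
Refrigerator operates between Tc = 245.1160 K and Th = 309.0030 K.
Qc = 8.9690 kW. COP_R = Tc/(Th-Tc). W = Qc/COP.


COP = 245.1160 / 63.8870 = 3.8367
W = 8.9690 / 3.8367 = 2.3377 kW

COP = 3.8367, W = 2.3377 kW


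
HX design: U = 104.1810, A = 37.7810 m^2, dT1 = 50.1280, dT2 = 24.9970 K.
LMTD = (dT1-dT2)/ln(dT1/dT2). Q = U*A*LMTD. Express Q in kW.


LMTD = 36.1169 K
Q = 104.1810 * 37.7810 * 36.1169 = 142158.3548 W = 142.1584 kW

142.1584 kW


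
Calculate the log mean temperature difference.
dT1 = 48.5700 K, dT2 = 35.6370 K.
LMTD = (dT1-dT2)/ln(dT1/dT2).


dT1/dT2 = 1.3629
ln(dT1/dT2) = 0.3096
LMTD = 12.9330 / 0.3096 = 41.7703 K

41.7703 K


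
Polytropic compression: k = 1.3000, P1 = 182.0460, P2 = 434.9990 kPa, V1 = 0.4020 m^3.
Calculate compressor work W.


(k-1)/k = 0.2308
(P2/P1)^exp = 1.2226
W = 4.3333 * 182.0460 * 0.4020 * (1.2226 - 1) = 70.6072 kJ

70.6072 kJ


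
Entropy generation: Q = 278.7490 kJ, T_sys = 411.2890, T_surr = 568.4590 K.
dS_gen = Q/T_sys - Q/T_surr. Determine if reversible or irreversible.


dS_sys = 278.7490/411.2890 = 0.6777 kJ/K
dS_surr = -278.7490/568.4590 = -0.4904 kJ/K
dS_gen = 0.6777 - 0.4904 = 0.1874 kJ/K (irreversible)

dS_gen = 0.1874 kJ/K, irreversible


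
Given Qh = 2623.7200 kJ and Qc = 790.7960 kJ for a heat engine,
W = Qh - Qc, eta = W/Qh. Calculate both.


W = 2623.7200 - 790.7960 = 1832.9240 kJ
eta = 1832.9240 / 2623.7200 = 0.6986 = 69.8597%

W = 1832.9240 kJ, eta = 69.8597%


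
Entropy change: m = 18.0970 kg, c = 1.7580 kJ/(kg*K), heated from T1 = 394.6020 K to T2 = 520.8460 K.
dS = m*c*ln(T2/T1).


T2/T1 = 1.3199
ln(T2/T1) = 0.2776
dS = 18.0970 * 1.7580 * 0.2776 = 8.8310 kJ/K

8.8310 kJ/K


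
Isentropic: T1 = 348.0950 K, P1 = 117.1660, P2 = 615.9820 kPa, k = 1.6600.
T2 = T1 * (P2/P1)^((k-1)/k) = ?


(k-1)/k = 0.3976
(P2/P1)^exp = 1.9345
T2 = 348.0950 * 1.9345 = 673.3914 K

673.3914 K


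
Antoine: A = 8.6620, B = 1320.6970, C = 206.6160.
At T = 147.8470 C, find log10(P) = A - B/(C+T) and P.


C+T = 354.4630
B/(C+T) = 3.7259
log10(P) = 8.6620 - 3.7259 = 4.9361
P = 10^4.9361 = 86315.8729 mmHg

86315.8729 mmHg


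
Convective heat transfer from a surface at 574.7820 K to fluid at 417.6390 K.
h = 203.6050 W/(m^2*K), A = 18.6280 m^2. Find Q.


dT = 157.1430 K
Q = 203.6050 * 18.6280 * 157.1430 = 596004.7324 W

596004.7324 W


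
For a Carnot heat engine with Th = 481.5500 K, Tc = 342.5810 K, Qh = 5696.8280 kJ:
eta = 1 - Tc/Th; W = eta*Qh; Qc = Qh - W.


eta = 1 - 342.5810/481.5500 = 0.2886
W = 0.2886 * 5696.8280 = 1644.0297 kJ
Qc = 5696.8280 - 1644.0297 = 4052.7983 kJ

eta = 28.8587%, W = 1644.0297 kJ, Qc = 4052.7983 kJ


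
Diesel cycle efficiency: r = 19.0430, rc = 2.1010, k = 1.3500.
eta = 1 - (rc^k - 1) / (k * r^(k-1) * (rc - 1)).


r^(k-1) = 2.8048
rc^k = 2.7244
eta = 0.5864 = 58.6366%

58.6366%


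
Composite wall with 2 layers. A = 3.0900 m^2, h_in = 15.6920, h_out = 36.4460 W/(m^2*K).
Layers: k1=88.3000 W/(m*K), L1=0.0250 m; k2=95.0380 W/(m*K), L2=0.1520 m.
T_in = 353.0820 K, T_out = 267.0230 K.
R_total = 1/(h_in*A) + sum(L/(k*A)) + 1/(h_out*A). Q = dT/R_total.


R_conv_in = 1/(15.6920*3.0900) = 0.0206
R_1 = 0.0250/(88.3000*3.0900) = 9.1626e-05
R_2 = 0.1520/(95.0380*3.0900) = 0.0005
R_conv_out = 1/(36.4460*3.0900) = 0.0089
R_total = 0.0301 K/W
Q = 86.0590 / 0.0301 = 2857.9329 W

R_total = 0.0301 K/W, Q = 2857.9329 W


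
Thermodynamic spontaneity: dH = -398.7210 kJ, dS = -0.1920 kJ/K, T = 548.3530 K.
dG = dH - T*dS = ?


T*dS = 548.3530 * -0.1920 = -105.2838 kJ
dG = -398.7210 + 105.2838 = -293.4372 kJ (spontaneous)

dG = -293.4372 kJ, spontaneous


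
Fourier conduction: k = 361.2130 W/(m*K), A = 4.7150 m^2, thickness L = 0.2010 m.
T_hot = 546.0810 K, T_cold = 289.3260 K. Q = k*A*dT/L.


dT = 256.7550 K
Q = 361.2130 * 4.7150 * 256.7550 / 0.2010 = 2175544.2517 W

2175544.2517 W


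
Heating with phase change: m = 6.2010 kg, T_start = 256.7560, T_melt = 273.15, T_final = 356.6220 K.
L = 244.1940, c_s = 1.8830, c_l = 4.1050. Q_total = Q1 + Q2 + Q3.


Q1 (sensible, solid) = 6.2010 * 1.8830 * 16.3940 = 191.4243 kJ
Q2 (latent) = 6.2010 * 244.1940 = 1514.2470 kJ
Q3 (sensible, liquid) = 6.2010 * 4.1050 * 83.4720 = 2124.7885 kJ
Q_total = 3830.4598 kJ

3830.4598 kJ


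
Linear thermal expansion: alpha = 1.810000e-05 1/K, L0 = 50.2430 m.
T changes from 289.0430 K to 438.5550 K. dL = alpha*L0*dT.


dT = 149.5120 K
dL = 1.810000e-05 * 50.2430 * 149.5120 = 0.135966 m
L_final = 50.378966 m

dL = 0.135966 m


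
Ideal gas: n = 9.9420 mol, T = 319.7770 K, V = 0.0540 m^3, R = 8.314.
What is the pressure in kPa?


P = nRT/V = 9.9420 * 8.314 * 319.7770 / 0.0540
= 26432.0595 / 0.0540 = 489482.5828 Pa = 489.4826 kPa

489.4826 kPa


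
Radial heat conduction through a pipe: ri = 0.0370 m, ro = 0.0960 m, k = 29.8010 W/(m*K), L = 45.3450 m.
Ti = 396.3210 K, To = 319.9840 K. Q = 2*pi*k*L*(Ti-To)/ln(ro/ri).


dT = 76.3370 K
ln(ro/ri) = 0.9534
Q = 2*pi*29.8010*45.3450*76.3370 / 0.9534 = 679807.9834 W

679807.9834 W


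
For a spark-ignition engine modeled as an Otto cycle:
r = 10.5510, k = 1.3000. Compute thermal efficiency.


r^(k-1) = 2.0276
eta = 1 - 1/2.0276 = 0.5068 = 50.6813%

50.6813%


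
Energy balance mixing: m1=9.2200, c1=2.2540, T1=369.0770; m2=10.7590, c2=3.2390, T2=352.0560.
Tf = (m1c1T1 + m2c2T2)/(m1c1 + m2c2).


num = 19938.7026
den = 55.6303
Tf = 358.4146 K

358.4146 K


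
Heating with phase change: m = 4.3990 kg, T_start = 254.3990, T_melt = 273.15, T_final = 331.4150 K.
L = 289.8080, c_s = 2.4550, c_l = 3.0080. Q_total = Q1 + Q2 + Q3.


Q1 (sensible, solid) = 4.3990 * 2.4550 * 18.7510 = 202.5023 kJ
Q2 (latent) = 4.3990 * 289.8080 = 1274.8654 kJ
Q3 (sensible, liquid) = 4.3990 * 3.0080 * 58.2650 = 770.9737 kJ
Q_total = 2248.3413 kJ

2248.3413 kJ


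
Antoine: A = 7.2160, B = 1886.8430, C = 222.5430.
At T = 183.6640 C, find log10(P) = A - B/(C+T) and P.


C+T = 406.2070
B/(C+T) = 4.6450
log10(P) = 7.2160 - 4.6450 = 2.5710
P = 10^2.5710 = 372.3675 mmHg

372.3675 mmHg


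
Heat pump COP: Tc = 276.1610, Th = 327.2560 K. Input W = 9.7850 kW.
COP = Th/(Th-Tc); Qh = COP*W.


COP = 327.2560 / 51.0950 = 6.4049
Qh = 6.4049 * 9.7850 = 62.6715 kW

COP = 6.4049, Qh = 62.6715 kW


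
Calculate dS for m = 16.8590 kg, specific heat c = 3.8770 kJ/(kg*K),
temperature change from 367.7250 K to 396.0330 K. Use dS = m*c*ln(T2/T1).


T2/T1 = 1.0770
ln(T2/T1) = 0.0742
dS = 16.8590 * 3.8770 * 0.0742 = 4.8474 kJ/K

4.8474 kJ/K


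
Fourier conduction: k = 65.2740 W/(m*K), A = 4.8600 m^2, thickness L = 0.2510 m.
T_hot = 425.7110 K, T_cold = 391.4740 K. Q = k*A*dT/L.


dT = 34.2370 K
Q = 65.2740 * 4.8600 * 34.2370 / 0.2510 = 43271.1540 W

43271.1540 W


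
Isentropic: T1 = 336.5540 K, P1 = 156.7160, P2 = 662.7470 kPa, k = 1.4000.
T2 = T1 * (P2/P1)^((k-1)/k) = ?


(k-1)/k = 0.2857
(P2/P1)^exp = 1.5098
T2 = 336.5540 * 1.5098 = 508.1347 K

508.1347 K


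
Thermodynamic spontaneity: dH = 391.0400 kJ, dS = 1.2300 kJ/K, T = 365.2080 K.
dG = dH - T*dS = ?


T*dS = 365.2080 * 1.2300 = 449.2058 kJ
dG = 391.0400 - 449.2058 = -58.1658 kJ (spontaneous)

dG = -58.1658 kJ, spontaneous


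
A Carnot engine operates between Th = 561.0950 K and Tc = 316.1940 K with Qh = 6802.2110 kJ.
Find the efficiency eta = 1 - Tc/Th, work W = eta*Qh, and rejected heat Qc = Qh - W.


eta = 1 - 316.1940/561.0950 = 0.4365
W = 0.4365 * 6802.2110 = 2968.9594 kJ
Qc = 6802.2110 - 2968.9594 = 3833.2516 kJ

eta = 43.6470%, W = 2968.9594 kJ, Qc = 3833.2516 kJ


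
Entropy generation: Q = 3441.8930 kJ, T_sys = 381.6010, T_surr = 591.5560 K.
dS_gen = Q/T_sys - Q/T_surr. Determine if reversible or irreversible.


dS_sys = 3441.8930/381.6010 = 9.0196 kJ/K
dS_surr = -3441.8930/591.5560 = -5.8184 kJ/K
dS_gen = 9.0196 - 5.8184 = 3.2012 kJ/K (irreversible)

dS_gen = 3.2012 kJ/K, irreversible


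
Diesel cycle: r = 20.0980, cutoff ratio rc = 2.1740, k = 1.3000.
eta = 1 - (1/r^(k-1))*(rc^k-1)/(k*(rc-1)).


r^(k-1) = 2.4601
rc^k = 2.7443
eta = 0.5354 = 53.5407%

53.5407%


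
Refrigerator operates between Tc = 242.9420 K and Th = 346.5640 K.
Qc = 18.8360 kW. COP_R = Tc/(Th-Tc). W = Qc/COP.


COP = 242.9420 / 103.6220 = 2.3445
W = 18.8360 / 2.3445 = 8.0341 kW

COP = 2.3445, W = 8.0341 kW


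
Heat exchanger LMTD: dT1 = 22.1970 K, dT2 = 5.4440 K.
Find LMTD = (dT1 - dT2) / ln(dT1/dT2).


dT1/dT2 = 4.0773
ln(dT1/dT2) = 1.4054
LMTD = 16.7530 / 1.4054 = 11.9201 K

11.9201 K


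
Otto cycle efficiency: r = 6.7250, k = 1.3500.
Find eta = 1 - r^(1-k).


r^(k-1) = 1.9485
eta = 1 - 1/1.9485 = 0.4868 = 48.6775%

48.6775%


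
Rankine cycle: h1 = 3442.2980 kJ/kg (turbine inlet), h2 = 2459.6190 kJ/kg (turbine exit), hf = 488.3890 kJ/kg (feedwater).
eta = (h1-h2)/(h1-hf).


W = 982.6790 kJ/kg
Q_in = 2953.9090 kJ/kg
eta = 0.3327 = 33.2671%

eta = 33.2671%


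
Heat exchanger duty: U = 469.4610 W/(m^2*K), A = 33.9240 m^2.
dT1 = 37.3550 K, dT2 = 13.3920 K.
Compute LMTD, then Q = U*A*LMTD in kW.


LMTD = 23.3601 K
Q = 469.4610 * 33.9240 * 23.3601 = 372032.7288 W = 372.0327 kW

372.0327 kW


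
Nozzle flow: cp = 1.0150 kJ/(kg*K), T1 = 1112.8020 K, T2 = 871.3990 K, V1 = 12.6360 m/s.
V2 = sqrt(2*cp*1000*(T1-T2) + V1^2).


dT = 241.4030 K
2*cp*1000*dT = 490048.0900
V1^2 = 159.6685
V2 = sqrt(490207.7585) = 700.1484 m/s

700.1484 m/s


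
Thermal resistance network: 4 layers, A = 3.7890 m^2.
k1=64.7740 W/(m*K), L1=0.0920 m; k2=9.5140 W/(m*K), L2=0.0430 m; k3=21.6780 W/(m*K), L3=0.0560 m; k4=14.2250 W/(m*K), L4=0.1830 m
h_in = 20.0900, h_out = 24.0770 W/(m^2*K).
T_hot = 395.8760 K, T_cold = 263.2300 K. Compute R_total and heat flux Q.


R_conv_in = 1/(20.0900*3.7890) = 0.0131
R_1 = 0.0920/(64.7740*3.7890) = 0.0004
R_2 = 0.0430/(9.5140*3.7890) = 0.0012
R_3 = 0.0560/(21.6780*3.7890) = 0.0007
R_4 = 0.1830/(14.2250*3.7890) = 0.0034
R_conv_out = 1/(24.0770*3.7890) = 0.0110
R_total = 0.0297 K/W
Q = 132.6460 / 0.0297 = 4459.6944 W

R_total = 0.0297 K/W, Q = 4459.6944 W


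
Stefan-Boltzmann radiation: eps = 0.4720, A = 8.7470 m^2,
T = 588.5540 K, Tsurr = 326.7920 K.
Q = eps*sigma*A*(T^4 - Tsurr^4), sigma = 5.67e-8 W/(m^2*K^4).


T^4 = 1.1999e+11
Tsurr^4 = 1.1405e+10
Q = 0.4720 * 5.67e-8 * 8.7470 * 1.0859e+11 = 25418.8127 W

25418.8127 W


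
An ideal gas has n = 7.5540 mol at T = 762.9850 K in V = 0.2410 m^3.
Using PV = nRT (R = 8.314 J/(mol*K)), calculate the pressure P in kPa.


P = nRT/V = 7.5540 * 8.314 * 762.9850 / 0.2410
= 47918.4764 / 0.2410 = 198831.8522 Pa = 198.8319 kPa

198.8319 kPa


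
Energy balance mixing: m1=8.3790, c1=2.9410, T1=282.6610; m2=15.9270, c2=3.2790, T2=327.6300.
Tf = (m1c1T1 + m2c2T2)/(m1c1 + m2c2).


num = 24075.8695
den = 76.8673
Tf = 313.2135 K

313.2135 K


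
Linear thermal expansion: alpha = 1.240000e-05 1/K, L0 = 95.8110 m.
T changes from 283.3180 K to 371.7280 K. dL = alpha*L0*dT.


dT = 88.4100 K
dL = 1.240000e-05 * 95.8110 * 88.4100 = 0.105036 m
L_final = 95.916036 m

dL = 0.105036 m


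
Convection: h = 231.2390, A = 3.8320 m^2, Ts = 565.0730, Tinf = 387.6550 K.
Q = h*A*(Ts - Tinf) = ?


dT = 177.4180 K
Q = 231.2390 * 3.8320 * 177.4180 = 157211.4822 W

157211.4822 W


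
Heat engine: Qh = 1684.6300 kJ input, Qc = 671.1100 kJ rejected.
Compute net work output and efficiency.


W = 1684.6300 - 671.1100 = 1013.5200 kJ
eta = 1013.5200 / 1684.6300 = 0.6016 = 60.1628%

W = 1013.5200 kJ, eta = 60.1628%


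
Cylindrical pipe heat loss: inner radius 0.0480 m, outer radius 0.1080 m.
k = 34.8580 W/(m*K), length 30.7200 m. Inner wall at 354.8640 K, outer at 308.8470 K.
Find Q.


dT = 46.0170 K
ln(ro/ri) = 0.8109
Q = 2*pi*34.8580*30.7200*46.0170 / 0.8109 = 381802.1454 W

381802.1454 W


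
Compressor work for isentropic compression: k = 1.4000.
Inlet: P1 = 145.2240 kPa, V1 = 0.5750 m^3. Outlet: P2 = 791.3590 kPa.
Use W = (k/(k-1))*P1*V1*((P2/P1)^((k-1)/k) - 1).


(k-1)/k = 0.2857
(P2/P1)^exp = 1.6232
W = 3.5000 * 145.2240 * 0.5750 * (1.6232 - 1) = 182.1488 kJ

182.1488 kJ


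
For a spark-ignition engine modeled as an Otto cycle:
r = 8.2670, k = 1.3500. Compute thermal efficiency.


r^(k-1) = 2.0945
eta = 1 - 1/2.0945 = 0.5225 = 52.2550%

52.2550%


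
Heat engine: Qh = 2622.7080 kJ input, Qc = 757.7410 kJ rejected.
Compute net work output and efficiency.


W = 2622.7080 - 757.7410 = 1864.9670 kJ
eta = 1864.9670 / 2622.7080 = 0.7111 = 71.1084%

W = 1864.9670 kJ, eta = 71.1084%


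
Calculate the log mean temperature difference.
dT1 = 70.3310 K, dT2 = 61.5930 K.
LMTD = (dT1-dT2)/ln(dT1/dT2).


dT1/dT2 = 1.1419
ln(dT1/dT2) = 0.1327
LMTD = 8.7380 / 0.1327 = 65.8654 K

65.8654 K


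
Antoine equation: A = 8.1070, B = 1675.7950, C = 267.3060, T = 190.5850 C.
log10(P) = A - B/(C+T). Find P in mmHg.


C+T = 457.8910
B/(C+T) = 3.6598
log10(P) = 8.1070 - 3.6598 = 4.4472
P = 10^4.4472 = 28001.9289 mmHg

28001.9289 mmHg


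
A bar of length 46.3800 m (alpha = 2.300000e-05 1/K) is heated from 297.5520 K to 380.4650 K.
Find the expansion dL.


dT = 82.9130 K
dL = 2.300000e-05 * 46.3800 * 82.9130 = 0.088447 m
L_final = 46.468447 m

dL = 0.088447 m


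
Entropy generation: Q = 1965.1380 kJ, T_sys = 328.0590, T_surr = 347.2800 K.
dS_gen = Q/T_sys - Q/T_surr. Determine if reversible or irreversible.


dS_sys = 1965.1380/328.0590 = 5.9902 kJ/K
dS_surr = -1965.1380/347.2800 = -5.6587 kJ/K
dS_gen = 5.9902 - 5.6587 = 0.3315 kJ/K (irreversible)

dS_gen = 0.3315 kJ/K, irreversible


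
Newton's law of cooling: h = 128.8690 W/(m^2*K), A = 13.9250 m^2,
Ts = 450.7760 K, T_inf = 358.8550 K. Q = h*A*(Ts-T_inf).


dT = 91.9210 K
Q = 128.8690 * 13.9250 * 91.9210 = 164952.3103 W

164952.3103 W


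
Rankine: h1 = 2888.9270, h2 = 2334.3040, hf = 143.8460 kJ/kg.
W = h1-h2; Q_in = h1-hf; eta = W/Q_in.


W = 554.6230 kJ/kg
Q_in = 2745.0810 kJ/kg
eta = 0.2020 = 20.2042%

eta = 20.2042%


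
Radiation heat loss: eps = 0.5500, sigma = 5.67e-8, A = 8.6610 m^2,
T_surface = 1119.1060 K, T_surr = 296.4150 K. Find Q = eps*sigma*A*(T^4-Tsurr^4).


T^4 = 1.5685e+12
Tsurr^4 = 7.7197e+09
Q = 0.5500 * 5.67e-8 * 8.6610 * 1.5608e+12 = 421556.6415 W

421556.6415 W


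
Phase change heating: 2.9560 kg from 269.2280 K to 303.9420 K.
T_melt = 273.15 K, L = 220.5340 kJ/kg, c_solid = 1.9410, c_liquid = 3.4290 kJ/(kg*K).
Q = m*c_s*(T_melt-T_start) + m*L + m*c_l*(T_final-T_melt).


Q1 (sensible, solid) = 2.9560 * 1.9410 * 3.9220 = 22.5029 kJ
Q2 (latent) = 2.9560 * 220.5340 = 651.8985 kJ
Q3 (sensible, liquid) = 2.9560 * 3.4290 * 30.7920 = 312.1115 kJ
Q_total = 986.5129 kJ

986.5129 kJ


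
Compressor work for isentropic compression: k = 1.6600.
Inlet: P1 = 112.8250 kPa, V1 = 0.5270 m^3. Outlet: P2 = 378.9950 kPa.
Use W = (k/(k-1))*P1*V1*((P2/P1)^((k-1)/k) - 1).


(k-1)/k = 0.3976
(P2/P1)^exp = 1.6189
W = 2.5152 * 112.8250 * 0.5270 * (1.6189 - 1) = 92.5569 kJ

92.5569 kJ


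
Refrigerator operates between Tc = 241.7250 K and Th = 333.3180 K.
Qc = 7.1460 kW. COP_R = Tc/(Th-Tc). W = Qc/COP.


COP = 241.7250 / 91.5930 = 2.6391
W = 7.1460 / 2.6391 = 2.7077 kW

COP = 2.6391, W = 2.7077 kW


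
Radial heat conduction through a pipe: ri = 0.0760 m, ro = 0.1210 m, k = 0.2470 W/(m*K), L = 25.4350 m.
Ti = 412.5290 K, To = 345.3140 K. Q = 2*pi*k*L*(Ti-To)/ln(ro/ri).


dT = 67.2150 K
ln(ro/ri) = 0.4651
Q = 2*pi*0.2470*25.4350*67.2150 / 0.4651 = 5705.1674 W

5705.1674 W


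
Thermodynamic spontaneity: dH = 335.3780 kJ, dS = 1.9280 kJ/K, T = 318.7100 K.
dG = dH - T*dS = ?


T*dS = 318.7100 * 1.9280 = 614.4729 kJ
dG = 335.3780 - 614.4729 = -279.0949 kJ (spontaneous)

dG = -279.0949 kJ, spontaneous


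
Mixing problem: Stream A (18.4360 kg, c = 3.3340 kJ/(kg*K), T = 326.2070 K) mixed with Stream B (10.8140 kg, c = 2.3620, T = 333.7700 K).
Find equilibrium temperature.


num = 28575.8931
den = 87.0083
Tf = 328.4272 K

328.4272 K


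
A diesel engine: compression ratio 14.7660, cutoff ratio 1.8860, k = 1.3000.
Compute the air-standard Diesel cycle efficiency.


r^(k-1) = 2.2427
rc^k = 2.2814
eta = 0.5039 = 50.3941%

50.3941%


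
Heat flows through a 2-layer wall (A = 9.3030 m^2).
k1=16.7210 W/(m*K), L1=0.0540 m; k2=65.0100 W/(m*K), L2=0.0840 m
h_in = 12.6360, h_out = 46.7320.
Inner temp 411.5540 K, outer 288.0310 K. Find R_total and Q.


R_conv_in = 1/(12.6360*9.3030) = 0.0085
R_1 = 0.0540/(16.7210*9.3030) = 0.0003
R_2 = 0.0840/(65.0100*9.3030) = 0.0001
R_conv_out = 1/(46.7320*9.3030) = 0.0023
R_total = 0.0113 K/W
Q = 123.5230 / 0.0113 = 10937.9748 W

R_total = 0.0113 K/W, Q = 10937.9748 W


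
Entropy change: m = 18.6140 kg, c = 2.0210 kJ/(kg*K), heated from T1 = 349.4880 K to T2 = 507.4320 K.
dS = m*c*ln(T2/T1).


T2/T1 = 1.4519
ln(T2/T1) = 0.3729
dS = 18.6140 * 2.0210 * 0.3729 = 14.0278 kJ/K

14.0278 kJ/K


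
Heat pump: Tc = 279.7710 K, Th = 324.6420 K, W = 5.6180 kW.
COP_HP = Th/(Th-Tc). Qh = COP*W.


COP = 324.6420 / 44.8710 = 7.2350
Qh = 7.2350 * 5.6180 = 40.6463 kW

COP = 7.2350, Qh = 40.6463 kW


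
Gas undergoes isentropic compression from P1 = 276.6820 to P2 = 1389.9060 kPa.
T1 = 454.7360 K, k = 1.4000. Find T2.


(k-1)/k = 0.2857
(P2/P1)^exp = 1.5859
T2 = 454.7360 * 1.5859 = 721.1844 K

721.1844 K


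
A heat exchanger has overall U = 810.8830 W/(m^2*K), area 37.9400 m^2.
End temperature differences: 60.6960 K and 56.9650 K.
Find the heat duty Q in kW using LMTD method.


LMTD = 58.8108 K
Q = 810.8830 * 37.9400 * 58.8108 = 1809307.7190 W = 1809.3077 kW

1809.3077 kW


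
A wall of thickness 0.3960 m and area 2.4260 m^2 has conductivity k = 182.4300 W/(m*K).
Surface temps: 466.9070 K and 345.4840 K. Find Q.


dT = 121.4230 K
Q = 182.4300 * 2.4260 * 121.4230 / 0.3960 = 135704.0558 W

135704.0558 W


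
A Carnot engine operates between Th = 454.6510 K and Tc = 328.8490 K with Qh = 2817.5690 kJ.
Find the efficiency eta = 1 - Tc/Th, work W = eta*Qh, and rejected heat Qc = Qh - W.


eta = 1 - 328.8490/454.6510 = 0.2767
W = 0.2767 * 2817.5690 = 779.6218 kJ
Qc = 2817.5690 - 779.6218 = 2037.9472 kJ

eta = 27.6700%, W = 779.6218 kJ, Qc = 2037.9472 kJ


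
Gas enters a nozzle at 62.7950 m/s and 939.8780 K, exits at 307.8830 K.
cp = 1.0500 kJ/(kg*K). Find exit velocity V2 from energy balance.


dT = 631.9950 K
2*cp*1000*dT = 1327189.5000
V1^2 = 3943.2120
V2 = sqrt(1331132.7120) = 1153.7472 m/s

1153.7472 m/s


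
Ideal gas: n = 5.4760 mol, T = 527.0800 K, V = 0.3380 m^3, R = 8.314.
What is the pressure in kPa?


P = nRT/V = 5.4760 * 8.314 * 527.0800 / 0.3380
= 23996.6157 / 0.3380 = 70995.9045 Pa = 70.9959 kPa

70.9959 kPa


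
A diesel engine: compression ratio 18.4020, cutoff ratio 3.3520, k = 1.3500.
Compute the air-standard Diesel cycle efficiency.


r^(k-1) = 2.7714
rc^k = 5.1187
eta = 0.5320 = 53.1955%

53.1955%


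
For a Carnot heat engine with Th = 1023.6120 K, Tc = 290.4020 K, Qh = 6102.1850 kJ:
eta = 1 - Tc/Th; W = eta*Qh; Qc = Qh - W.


eta = 1 - 290.4020/1023.6120 = 0.7163
W = 0.7163 * 6102.1850 = 4370.9756 kJ
Qc = 6102.1850 - 4370.9756 = 1731.2094 kJ

eta = 71.6297%, W = 4370.9756 kJ, Qc = 1731.2094 kJ


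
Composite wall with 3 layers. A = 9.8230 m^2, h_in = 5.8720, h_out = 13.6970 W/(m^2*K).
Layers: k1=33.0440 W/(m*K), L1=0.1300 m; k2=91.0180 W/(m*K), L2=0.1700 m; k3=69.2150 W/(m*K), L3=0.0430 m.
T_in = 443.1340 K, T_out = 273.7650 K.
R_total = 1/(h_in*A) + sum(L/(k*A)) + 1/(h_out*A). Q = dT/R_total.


R_conv_in = 1/(5.8720*9.8230) = 0.0173
R_1 = 0.1300/(33.0440*9.8230) = 0.0004
R_2 = 0.1700/(91.0180*9.8230) = 0.0002
R_3 = 0.0430/(69.2150*9.8230) = 6.3245e-05
R_conv_out = 1/(13.6970*9.8230) = 0.0074
R_total = 0.0254 K/W
Q = 169.3690 / 0.0254 = 6661.9996 W

R_total = 0.0254 K/W, Q = 6661.9996 W


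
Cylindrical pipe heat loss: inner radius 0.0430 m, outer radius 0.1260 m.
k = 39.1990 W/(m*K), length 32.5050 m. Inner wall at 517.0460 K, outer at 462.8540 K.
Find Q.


dT = 54.1920 K
ln(ro/ri) = 1.0751
Q = 2*pi*39.1990*32.5050*54.1920 / 1.0751 = 403551.2527 W

403551.2527 W


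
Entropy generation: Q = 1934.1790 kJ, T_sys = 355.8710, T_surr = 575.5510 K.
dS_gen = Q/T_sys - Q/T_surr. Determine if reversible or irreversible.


dS_sys = 1934.1790/355.8710 = 5.4351 kJ/K
dS_surr = -1934.1790/575.5510 = -3.3606 kJ/K
dS_gen = 5.4351 - 3.3606 = 2.0745 kJ/K (irreversible)

dS_gen = 2.0745 kJ/K, irreversible


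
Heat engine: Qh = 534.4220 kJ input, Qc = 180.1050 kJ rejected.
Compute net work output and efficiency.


W = 534.4220 - 180.1050 = 354.3170 kJ
eta = 354.3170 / 534.4220 = 0.6630 = 66.2991%

W = 354.3170 kJ, eta = 66.2991%


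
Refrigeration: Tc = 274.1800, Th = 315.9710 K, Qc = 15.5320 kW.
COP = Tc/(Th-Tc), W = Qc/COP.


COP = 274.1800 / 41.7910 = 6.5607
W = 15.5320 / 6.5607 = 2.3674 kW

COP = 6.5607, W = 2.3674 kW


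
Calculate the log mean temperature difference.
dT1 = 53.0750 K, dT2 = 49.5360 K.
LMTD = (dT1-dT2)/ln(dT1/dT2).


dT1/dT2 = 1.0714
ln(dT1/dT2) = 0.0690
LMTD = 3.5390 / 0.0690 = 51.2852 K

51.2852 K


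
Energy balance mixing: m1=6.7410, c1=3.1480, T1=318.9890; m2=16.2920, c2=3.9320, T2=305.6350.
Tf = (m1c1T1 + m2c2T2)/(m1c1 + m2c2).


num = 26348.1818
den = 85.2808
Tf = 308.9579 K

308.9579 K


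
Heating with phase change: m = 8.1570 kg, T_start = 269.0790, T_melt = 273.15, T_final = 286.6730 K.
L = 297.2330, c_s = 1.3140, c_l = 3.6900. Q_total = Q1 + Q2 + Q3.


Q1 (sensible, solid) = 8.1570 * 1.3140 * 4.0710 = 43.6342 kJ
Q2 (latent) = 8.1570 * 297.2330 = 2424.5296 kJ
Q3 (sensible, liquid) = 8.1570 * 3.6900 * 13.5230 = 407.0332 kJ
Q_total = 2875.1970 kJ

2875.1970 kJ


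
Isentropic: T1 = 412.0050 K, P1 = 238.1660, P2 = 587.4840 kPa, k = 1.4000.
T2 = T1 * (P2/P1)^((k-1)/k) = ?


(k-1)/k = 0.2857
(P2/P1)^exp = 1.2943
T2 = 412.0050 * 1.2943 = 533.2559 K

533.2559 K


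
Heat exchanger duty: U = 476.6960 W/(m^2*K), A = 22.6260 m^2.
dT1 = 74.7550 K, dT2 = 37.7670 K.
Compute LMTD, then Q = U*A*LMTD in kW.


LMTD = 54.1726 K
Q = 476.6960 * 22.6260 * 54.1726 = 584290.8664 W = 584.2909 kW

584.2909 kW


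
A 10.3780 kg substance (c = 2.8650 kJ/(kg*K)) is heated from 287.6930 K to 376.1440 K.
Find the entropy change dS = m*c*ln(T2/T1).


T2/T1 = 1.3074
ln(T2/T1) = 0.2681
dS = 10.3780 * 2.8650 * 0.2681 = 7.9708 kJ/K

7.9708 kJ/K


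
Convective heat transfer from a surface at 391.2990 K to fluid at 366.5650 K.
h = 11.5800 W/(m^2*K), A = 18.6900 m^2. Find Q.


dT = 24.7340 K
Q = 11.5800 * 18.6900 * 24.7340 = 5353.1846 W

5353.1846 W


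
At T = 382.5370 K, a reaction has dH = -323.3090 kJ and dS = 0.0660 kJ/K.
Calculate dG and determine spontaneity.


T*dS = 382.5370 * 0.0660 = 25.2474 kJ
dG = -323.3090 - 25.2474 = -348.5564 kJ (spontaneous)

dG = -348.5564 kJ, spontaneous


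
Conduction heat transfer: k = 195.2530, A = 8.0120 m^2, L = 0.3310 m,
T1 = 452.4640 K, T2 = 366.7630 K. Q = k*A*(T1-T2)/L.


dT = 85.7010 K
Q = 195.2530 * 8.0120 * 85.7010 / 0.3310 = 405038.7292 W

405038.7292 W


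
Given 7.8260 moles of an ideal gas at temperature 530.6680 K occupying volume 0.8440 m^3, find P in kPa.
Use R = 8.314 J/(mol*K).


P = nRT/V = 7.8260 * 8.314 * 530.6680 / 0.8440
= 34528.1066 / 0.8440 = 40910.0789 Pa = 40.9101 kPa

40.9101 kPa


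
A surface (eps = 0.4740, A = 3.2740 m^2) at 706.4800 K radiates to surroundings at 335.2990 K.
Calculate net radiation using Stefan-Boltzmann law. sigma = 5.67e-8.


T^4 = 2.4911e+11
Tsurr^4 = 1.2639e+10
Q = 0.4740 * 5.67e-8 * 3.2740 * 2.3648e+11 = 20807.7855 W

20807.7855 W


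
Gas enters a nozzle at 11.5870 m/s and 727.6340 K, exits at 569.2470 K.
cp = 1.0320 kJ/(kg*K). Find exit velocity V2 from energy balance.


dT = 158.3870 K
2*cp*1000*dT = 326910.7680
V1^2 = 134.2586
V2 = sqrt(327045.0266) = 571.8785 m/s

571.8785 m/s


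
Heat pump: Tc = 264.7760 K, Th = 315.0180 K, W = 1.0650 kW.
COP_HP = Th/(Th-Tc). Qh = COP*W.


COP = 315.0180 / 50.2420 = 6.2700
Qh = 6.2700 * 1.0650 = 6.6776 kW

COP = 6.2700, Qh = 6.6776 kW


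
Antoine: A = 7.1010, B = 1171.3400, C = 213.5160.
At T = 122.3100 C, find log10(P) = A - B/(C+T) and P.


C+T = 335.8260
B/(C+T) = 3.4879
log10(P) = 7.1010 - 3.4879 = 3.6131
P = 10^3.6131 = 4102.6342 mmHg

4102.6342 mmHg


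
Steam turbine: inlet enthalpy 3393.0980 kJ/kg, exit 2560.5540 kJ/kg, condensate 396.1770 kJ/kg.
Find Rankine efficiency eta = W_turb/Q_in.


W = 832.5440 kJ/kg
Q_in = 2996.9210 kJ/kg
eta = 0.2778 = 27.7800%

eta = 27.7800%


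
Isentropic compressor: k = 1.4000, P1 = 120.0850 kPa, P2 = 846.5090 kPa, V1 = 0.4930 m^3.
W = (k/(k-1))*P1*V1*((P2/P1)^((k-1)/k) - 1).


(k-1)/k = 0.2857
(P2/P1)^exp = 1.7471
W = 3.5000 * 120.0850 * 0.4930 * (1.7471 - 1) = 154.8114 kJ

154.8114 kJ


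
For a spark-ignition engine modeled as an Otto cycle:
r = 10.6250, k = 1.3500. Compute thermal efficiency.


r^(k-1) = 2.2867
eta = 1 - 1/2.2867 = 0.5627 = 56.2695%

56.2695%


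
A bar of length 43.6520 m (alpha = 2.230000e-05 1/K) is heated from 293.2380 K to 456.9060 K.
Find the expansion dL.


dT = 163.6680 K
dL = 2.230000e-05 * 43.6520 * 163.6680 = 0.159321 m
L_final = 43.811321 m

dL = 0.159321 m


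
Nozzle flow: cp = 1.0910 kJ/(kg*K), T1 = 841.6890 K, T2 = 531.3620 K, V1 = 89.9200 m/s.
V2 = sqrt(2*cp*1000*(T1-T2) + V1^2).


dT = 310.3270 K
2*cp*1000*dT = 677133.5140
V1^2 = 8085.6064
V2 = sqrt(685219.1204) = 827.7796 m/s

827.7796 m/s


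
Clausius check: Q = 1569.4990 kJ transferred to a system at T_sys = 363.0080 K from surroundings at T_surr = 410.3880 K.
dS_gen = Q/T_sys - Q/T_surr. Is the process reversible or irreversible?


dS_sys = 1569.4990/363.0080 = 4.3236 kJ/K
dS_surr = -1569.4990/410.3880 = -3.8244 kJ/K
dS_gen = 4.3236 - 3.8244 = 0.4992 kJ/K (irreversible)

dS_gen = 0.4992 kJ/K, irreversible


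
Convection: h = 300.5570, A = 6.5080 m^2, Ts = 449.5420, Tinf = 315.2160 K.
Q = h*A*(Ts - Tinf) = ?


dT = 134.3260 K
Q = 300.5570 * 6.5080 * 134.3260 = 262745.0082 W

262745.0082 W


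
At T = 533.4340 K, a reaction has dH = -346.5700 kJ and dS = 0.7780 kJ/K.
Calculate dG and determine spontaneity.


T*dS = 533.4340 * 0.7780 = 415.0117 kJ
dG = -346.5700 - 415.0117 = -761.5817 kJ (spontaneous)

dG = -761.5817 kJ, spontaneous


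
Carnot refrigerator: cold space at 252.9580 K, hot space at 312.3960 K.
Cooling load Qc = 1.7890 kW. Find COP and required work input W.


COP = 252.9580 / 59.4380 = 4.2558
W = 1.7890 / 4.2558 = 0.4204 kW

COP = 4.2558, W = 0.4204 kW


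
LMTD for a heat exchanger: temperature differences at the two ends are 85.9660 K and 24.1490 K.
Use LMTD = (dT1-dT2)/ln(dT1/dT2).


dT1/dT2 = 3.5598
ln(dT1/dT2) = 1.2697
LMTD = 61.8170 / 1.2697 = 48.6860 K

48.6860 K


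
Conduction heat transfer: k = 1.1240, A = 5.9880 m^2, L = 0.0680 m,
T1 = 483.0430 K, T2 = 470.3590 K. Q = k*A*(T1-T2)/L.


dT = 12.6840 K
Q = 1.1240 * 5.9880 * 12.6840 / 0.0680 = 1255.4384 W

1255.4384 W


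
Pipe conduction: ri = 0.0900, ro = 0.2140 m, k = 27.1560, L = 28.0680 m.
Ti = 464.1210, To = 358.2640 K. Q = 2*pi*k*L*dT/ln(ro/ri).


dT = 105.8570 K
ln(ro/ri) = 0.8662
Q = 2*pi*27.1560*28.0680*105.8570 / 0.8662 = 585295.8073 W

585295.8073 W


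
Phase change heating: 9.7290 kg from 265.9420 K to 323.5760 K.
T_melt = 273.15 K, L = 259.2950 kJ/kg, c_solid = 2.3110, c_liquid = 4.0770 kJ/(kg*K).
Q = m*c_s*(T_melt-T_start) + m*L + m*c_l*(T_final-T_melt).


Q1 (sensible, solid) = 9.7290 * 2.3110 * 7.2080 = 162.0626 kJ
Q2 (latent) = 9.7290 * 259.2950 = 2522.6811 kJ
Q3 (sensible, liquid) = 9.7290 * 4.0770 * 50.4260 = 2000.1540 kJ
Q_total = 4684.8977 kJ

4684.8977 kJ


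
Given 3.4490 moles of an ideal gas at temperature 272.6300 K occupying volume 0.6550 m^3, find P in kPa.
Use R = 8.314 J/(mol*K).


P = nRT/V = 3.4490 * 8.314 * 272.6300 / 0.6550
= 7817.6614 / 0.6550 = 11935.3610 Pa = 11.9354 kPa

11.9354 kPa


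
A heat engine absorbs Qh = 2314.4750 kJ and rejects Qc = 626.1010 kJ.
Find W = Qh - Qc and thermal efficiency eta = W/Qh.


W = 2314.4750 - 626.1010 = 1688.3740 kJ
eta = 1688.3740 / 2314.4750 = 0.7295 = 72.9485%

W = 1688.3740 kJ, eta = 72.9485%


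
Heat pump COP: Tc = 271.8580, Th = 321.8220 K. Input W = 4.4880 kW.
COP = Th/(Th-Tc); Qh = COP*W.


COP = 321.8220 / 49.9640 = 6.4411
Qh = 6.4411 * 4.4880 = 28.9076 kW

COP = 6.4411, Qh = 28.9076 kW


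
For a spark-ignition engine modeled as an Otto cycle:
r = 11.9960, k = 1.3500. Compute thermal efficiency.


r^(k-1) = 2.3860
eta = 1 - 1/2.3860 = 0.5809 = 58.0881%

58.0881%


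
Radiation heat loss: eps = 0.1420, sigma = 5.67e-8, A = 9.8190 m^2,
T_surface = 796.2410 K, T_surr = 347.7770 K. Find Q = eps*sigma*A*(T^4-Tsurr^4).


T^4 = 4.0196e+11
Tsurr^4 = 1.4629e+10
Q = 0.1420 * 5.67e-8 * 9.8190 * 3.8733e+11 = 30620.7959 W

30620.7959 W


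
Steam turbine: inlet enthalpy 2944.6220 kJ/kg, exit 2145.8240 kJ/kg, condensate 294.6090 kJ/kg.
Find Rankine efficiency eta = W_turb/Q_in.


W = 798.7980 kJ/kg
Q_in = 2650.0130 kJ/kg
eta = 0.3014 = 30.1432%

eta = 30.1432%


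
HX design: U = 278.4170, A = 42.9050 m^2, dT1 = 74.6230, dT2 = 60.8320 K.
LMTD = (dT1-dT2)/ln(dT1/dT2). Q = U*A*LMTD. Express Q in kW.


LMTD = 67.4928 K
Q = 278.4170 * 42.9050 * 67.4928 = 806234.3894 W = 806.2344 kW

806.2344 kW


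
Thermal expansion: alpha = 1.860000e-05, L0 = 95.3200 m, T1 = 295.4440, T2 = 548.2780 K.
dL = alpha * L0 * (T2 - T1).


dT = 252.8340 K
dL = 1.860000e-05 * 95.3200 * 252.8340 = 0.448263 m
L_final = 95.768263 m

dL = 0.448263 m


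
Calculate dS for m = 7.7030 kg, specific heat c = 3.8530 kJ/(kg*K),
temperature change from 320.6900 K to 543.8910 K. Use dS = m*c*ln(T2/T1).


T2/T1 = 1.6960
ln(T2/T1) = 0.5283
dS = 7.7030 * 3.8530 * 0.5283 = 15.6790 kJ/K

15.6790 kJ/K


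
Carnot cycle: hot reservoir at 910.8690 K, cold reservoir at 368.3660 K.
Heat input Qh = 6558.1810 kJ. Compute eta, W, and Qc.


eta = 1 - 368.3660/910.8690 = 0.5956
W = 0.5956 * 6558.1810 = 3905.9765 kJ
Qc = 6558.1810 - 3905.9765 = 2652.2045 kJ

eta = 59.5588%, W = 3905.9765 kJ, Qc = 2652.2045 kJ


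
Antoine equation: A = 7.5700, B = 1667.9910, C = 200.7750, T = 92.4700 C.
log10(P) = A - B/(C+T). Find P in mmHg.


C+T = 293.2450
B/(C+T) = 5.6880
log10(P) = 7.5700 - 5.6880 = 1.8820
P = 10^1.8820 = 76.1999 mmHg

76.1999 mmHg


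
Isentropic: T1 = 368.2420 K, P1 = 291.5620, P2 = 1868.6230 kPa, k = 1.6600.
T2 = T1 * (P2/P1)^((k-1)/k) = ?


(k-1)/k = 0.3976
(P2/P1)^exp = 2.0930
T2 = 368.2420 * 2.0930 = 770.7358 K

770.7358 K


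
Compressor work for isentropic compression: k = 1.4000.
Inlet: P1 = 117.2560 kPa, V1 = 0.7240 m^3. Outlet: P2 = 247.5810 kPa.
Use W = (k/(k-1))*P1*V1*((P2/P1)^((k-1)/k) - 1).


(k-1)/k = 0.2857
(P2/P1)^exp = 1.2380
W = 3.5000 * 117.2560 * 0.7240 * (1.2380 - 1) = 70.7307 kJ

70.7307 kJ


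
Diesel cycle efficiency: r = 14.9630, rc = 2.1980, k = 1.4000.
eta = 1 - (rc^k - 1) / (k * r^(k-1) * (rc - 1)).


r^(k-1) = 2.9513
rc^k = 3.0119
eta = 0.5935 = 59.3546%

59.3546%


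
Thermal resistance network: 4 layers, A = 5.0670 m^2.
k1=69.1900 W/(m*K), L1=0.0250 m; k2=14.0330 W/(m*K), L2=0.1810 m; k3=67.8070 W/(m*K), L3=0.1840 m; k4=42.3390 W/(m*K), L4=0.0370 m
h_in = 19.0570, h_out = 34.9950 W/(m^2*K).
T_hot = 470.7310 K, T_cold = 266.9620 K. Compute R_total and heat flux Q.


R_conv_in = 1/(19.0570*5.0670) = 0.0104
R_1 = 0.0250/(69.1900*5.0670) = 7.1309e-05
R_2 = 0.1810/(14.0330*5.0670) = 0.0025
R_3 = 0.1840/(67.8070*5.0670) = 0.0005
R_4 = 0.0370/(42.3390*5.0670) = 0.0002
R_conv_out = 1/(34.9950*5.0670) = 0.0056
R_total = 0.0193 K/W
Q = 203.7690 / 0.0193 = 10546.8124 W

R_total = 0.0193 K/W, Q = 10546.8124 W


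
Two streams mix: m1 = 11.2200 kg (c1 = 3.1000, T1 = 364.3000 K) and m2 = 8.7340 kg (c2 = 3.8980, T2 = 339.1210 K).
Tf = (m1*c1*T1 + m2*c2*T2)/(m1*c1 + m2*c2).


num = 24216.5018
den = 68.8271
Tf = 351.8453 K

351.8453 K


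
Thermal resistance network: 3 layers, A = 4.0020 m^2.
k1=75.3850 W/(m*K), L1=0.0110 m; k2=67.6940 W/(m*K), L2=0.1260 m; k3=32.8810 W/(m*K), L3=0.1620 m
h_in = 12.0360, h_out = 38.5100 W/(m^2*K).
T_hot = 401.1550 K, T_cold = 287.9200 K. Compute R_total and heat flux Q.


R_conv_in = 1/(12.0360*4.0020) = 0.0208
R_1 = 0.0110/(75.3850*4.0020) = 3.6461e-05
R_2 = 0.1260/(67.6940*4.0020) = 0.0005
R_3 = 0.1620/(32.8810*4.0020) = 0.0012
R_conv_out = 1/(38.5100*4.0020) = 0.0065
R_total = 0.0290 K/W
Q = 113.2350 / 0.0290 = 3907.0974 W

R_total = 0.0290 K/W, Q = 3907.0974 W


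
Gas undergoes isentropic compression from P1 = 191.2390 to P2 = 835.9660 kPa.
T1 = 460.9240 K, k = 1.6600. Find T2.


(k-1)/k = 0.3976
(P2/P1)^exp = 1.7976
T2 = 460.9240 * 1.7976 = 828.5725 K

828.5725 K


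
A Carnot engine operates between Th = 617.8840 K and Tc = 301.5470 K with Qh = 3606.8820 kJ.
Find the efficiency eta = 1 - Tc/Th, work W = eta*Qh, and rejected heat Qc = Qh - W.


eta = 1 - 301.5470/617.8840 = 0.5120
W = 0.5120 * 3606.8820 = 1846.6091 kJ
Qc = 3606.8820 - 1846.6091 = 1760.2729 kJ

eta = 51.1968%, W = 1846.6091 kJ, Qc = 1760.2729 kJ


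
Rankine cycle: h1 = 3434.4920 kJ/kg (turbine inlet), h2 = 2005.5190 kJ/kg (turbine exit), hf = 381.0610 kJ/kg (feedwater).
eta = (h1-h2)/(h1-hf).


W = 1428.9730 kJ/kg
Q_in = 3053.4310 kJ/kg
eta = 0.4680 = 46.7989%

eta = 46.7989%


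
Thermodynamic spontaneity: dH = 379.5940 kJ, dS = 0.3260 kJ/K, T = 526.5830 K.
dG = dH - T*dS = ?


T*dS = 526.5830 * 0.3260 = 171.6661 kJ
dG = 379.5940 - 171.6661 = 207.9279 kJ (non-spontaneous)

dG = 207.9279 kJ, non-spontaneous


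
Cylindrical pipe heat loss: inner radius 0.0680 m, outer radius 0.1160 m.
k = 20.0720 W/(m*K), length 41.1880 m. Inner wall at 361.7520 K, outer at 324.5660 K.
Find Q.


dT = 37.1860 K
ln(ro/ri) = 0.5341
Q = 2*pi*20.0720*41.1880*37.1860 / 0.5341 = 361669.8860 W

361669.8860 W


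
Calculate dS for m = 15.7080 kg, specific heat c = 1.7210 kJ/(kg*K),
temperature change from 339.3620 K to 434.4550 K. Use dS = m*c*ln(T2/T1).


T2/T1 = 1.2802
ln(T2/T1) = 0.2470
dS = 15.7080 * 1.7210 * 0.2470 = 6.6779 kJ/K

6.6779 kJ/K


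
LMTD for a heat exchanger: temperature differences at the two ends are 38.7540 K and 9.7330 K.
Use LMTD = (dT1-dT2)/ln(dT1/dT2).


dT1/dT2 = 3.9817
ln(dT1/dT2) = 1.3817
LMTD = 29.0210 / 1.3817 = 21.0037 K

21.0037 K


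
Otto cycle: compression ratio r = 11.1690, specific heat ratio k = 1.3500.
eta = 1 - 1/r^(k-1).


r^(k-1) = 2.3270
eta = 1 - 1/2.3270 = 0.5703 = 57.0271%

57.0271%
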